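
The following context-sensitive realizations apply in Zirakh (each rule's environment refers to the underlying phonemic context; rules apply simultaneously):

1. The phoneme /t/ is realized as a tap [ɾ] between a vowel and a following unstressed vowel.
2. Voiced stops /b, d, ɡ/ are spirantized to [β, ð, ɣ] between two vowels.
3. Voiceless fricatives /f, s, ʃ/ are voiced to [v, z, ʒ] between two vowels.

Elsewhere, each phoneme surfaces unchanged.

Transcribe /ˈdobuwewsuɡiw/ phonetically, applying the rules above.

[ˈdoβuwewsuɣiw]

/d/ — word-initial; rule 2 does not apply here → [d].
/o/ (between /d/ and /b/): no rule targets it → [o].
/b/ — between /o/ and /u/, between two vowels — surfaces as [β] (rule 2).
/u/ (between /b/ and /w/): no rule targets it → [u].
/w/ (between /u/ and /e/): no rule targets it → [w].
/e/ stays [e].
/w/ (between /e/ and /s/) is unaffected → [w].
/s/ (between /w/ and /u/) is in the target of rule 3 but the environment (between two vowels) is not met → [s].
/u/ (between /s/ and /ɡ/): no rule targets it → [u].
/ɡ/ (between /u/ and /i/) occurs between two vowels → [ɣ] by rule 2.
/i/ (between /ɡ/ and /w/) is unaffected → [i].
/w/ (word-final): no rule targets it → [w].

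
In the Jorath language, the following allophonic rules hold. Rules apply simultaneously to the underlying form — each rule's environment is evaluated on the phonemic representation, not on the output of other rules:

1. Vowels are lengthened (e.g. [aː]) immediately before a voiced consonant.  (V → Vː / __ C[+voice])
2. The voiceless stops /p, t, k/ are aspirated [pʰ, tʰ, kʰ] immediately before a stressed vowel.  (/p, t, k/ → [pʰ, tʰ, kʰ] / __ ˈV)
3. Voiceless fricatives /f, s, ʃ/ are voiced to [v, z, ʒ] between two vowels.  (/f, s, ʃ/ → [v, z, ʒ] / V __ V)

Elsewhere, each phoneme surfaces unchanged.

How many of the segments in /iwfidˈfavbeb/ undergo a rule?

4

Segments that undergo a rule: /i/ → [iː] (rule 1); /i/ → [iː] (rule 1); /a/ → [aː] (rule 1); /e/ → [eː] (rule 1).
All other segments surface unchanged.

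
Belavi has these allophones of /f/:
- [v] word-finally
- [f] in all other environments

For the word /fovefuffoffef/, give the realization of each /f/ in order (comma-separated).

Occurrence 1 (position 1): no conditioning environment matches → elsewhere allophone [f].
Occurrence 2 (position 5): no conditioning environment matches → elsewhere allophone [f].
Occurrence 3 (position 7): no conditioning environment matches → elsewhere allophone [f].
Occurrence 4 (position 8): no conditioning environment matches → elsewhere allophone [f].
Occurrence 5 (position 10): no conditioning environment matches → elsewhere allophone [f].
Occurrence 6 (position 11): no conditioning environment matches → elsewhere allophone [f].
Occurrence 7 (position 13): word-finally → [v].

[f], [f], [f], [f], [f], [f], [v]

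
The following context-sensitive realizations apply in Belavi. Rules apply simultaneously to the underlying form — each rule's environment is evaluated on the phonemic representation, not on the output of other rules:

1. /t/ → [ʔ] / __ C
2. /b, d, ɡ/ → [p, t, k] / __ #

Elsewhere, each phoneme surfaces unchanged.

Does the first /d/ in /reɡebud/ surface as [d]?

/d/ meets the environment for rule 2 (word-finally) → [t].
The actual realization is [t], not [d].

No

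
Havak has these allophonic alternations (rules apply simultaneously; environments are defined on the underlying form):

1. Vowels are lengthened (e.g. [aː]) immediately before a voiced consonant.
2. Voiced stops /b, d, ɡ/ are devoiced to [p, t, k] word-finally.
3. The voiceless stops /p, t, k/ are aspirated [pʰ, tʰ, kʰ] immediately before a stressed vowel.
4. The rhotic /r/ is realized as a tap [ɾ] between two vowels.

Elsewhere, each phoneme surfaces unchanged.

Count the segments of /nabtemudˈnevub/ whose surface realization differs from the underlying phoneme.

6

Segments that undergo a rule: /a/ → [aː] (rule 1); /e/ → [eː] (rule 1); /u/ → [uː] (rule 1); /e/ → [eː] (rule 1); /u/ → [uː] (rule 1); /b/ → [p] (rule 2).
All other segments surface unchanged.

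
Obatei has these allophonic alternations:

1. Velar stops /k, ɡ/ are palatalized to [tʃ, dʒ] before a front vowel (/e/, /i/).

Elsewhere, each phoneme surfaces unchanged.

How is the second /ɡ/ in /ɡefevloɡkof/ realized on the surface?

/ɡ/ — between /o/ and /k/; rule 1 does not apply here → [ɡ].

[ɡ]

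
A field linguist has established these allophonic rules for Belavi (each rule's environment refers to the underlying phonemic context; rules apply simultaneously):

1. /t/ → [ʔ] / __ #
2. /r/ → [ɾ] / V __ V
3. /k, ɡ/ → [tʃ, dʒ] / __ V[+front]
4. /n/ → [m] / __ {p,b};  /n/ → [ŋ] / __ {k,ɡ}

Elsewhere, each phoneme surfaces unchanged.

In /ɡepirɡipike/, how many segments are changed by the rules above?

Segments that undergo a rule: /ɡ/ → [dʒ] (rule 3); /ɡ/ → [dʒ] (rule 3); /k/ → [tʃ] (rule 3).
All other segments surface unchanged.

3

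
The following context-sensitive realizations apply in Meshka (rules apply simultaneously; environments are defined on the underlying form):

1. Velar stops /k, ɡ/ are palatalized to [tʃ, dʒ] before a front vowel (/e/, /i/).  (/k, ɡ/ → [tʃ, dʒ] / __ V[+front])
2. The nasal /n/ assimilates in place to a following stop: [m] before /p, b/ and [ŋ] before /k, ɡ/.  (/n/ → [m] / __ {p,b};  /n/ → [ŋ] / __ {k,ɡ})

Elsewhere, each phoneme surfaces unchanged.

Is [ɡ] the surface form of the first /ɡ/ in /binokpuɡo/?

Yes

/ɡ/ (between /u/ and /o/): rule 1 targets it, but not before a front vowel → unchanged [ɡ].
The actual realization is [ɡ], which matches [ɡ].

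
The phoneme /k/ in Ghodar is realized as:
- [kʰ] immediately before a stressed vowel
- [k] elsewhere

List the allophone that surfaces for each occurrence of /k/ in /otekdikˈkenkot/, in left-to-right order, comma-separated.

Occurrence 1 (position 4): no conditioning environment matches → elsewhere allophone [k].
Occurrence 2 (position 7): no conditioning environment matches → elsewhere allophone [k].
Occurrence 3 (position 8): immediately before a stressed vowel → [kʰ].
Occurrence 4 (position 11): no conditioning environment matches → elsewhere allophone [k].

[k], [k], [kʰ], [k]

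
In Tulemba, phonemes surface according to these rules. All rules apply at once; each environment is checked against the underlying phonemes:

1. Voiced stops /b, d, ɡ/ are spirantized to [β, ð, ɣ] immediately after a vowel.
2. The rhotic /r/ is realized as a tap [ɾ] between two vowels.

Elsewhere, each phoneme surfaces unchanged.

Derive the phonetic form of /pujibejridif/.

/p/ — not in any rule's target class → [p].
/u/ — not in any rule's target class → [u].
/j/ (between /u/ and /i/): no rule targets it → [j].
/i/ — not in any rule's target class → [i].
/b/ — between /i/ and /e/, immediately after a vowel — surfaces as [β] (rule 1).
/e/ stays [e].
/j/ stays [j].
/r/ (between /j/ and /i/) fails the environment for rule 2, so it stays [r].
/i/ (between /r/ and /d/) is unaffected → [i].
/d/ meets the environment for rule 1 (immediately after a vowel) → [ð].
/i/ (between /d/ and /f/) is unaffected → [i].
/f/ (word-final): no rule targets it → [f].

[pujiβejriðif]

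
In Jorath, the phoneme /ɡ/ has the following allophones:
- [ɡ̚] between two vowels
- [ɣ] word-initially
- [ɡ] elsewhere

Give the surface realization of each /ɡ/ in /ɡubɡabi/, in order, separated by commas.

[ɣ], [ɡ]

Occurrence 1 (position 1): word-initially → [ɣ].
Occurrence 2 (position 4): no conditioning environment matches → elsewhere allophone [ɡ].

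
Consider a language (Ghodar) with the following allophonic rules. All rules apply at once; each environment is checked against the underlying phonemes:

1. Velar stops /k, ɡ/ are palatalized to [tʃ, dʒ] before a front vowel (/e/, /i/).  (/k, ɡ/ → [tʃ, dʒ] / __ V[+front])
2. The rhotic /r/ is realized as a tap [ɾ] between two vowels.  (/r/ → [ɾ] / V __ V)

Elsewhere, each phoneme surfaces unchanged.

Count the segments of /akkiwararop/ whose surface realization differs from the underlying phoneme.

3

Segments that undergo a rule: /k/ → [tʃ] (rule 1); /r/ → [ɾ] (rule 2); /r/ → [ɾ] (rule 2).
All other segments surface unchanged.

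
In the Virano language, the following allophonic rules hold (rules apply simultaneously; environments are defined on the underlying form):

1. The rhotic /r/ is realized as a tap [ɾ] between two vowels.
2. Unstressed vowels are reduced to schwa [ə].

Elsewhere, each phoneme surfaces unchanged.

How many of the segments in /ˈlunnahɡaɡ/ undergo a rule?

Segments that undergo a rule: /a/ → [ə] (rule 2); /a/ → [ə] (rule 2).
All other segments surface unchanged.

2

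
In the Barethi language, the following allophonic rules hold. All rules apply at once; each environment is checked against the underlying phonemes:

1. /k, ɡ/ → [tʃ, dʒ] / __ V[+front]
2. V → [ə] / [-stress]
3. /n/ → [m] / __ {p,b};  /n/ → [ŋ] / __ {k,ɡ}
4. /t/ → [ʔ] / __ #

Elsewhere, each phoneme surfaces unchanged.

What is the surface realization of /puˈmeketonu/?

/p/ — not in any rule's target class → [p].
/u/ — between /p/ and /m/, in an unstressed syllable — surfaces as [ə] (rule 2).
/m/ (between /u/ and /e/): no rule targets it → [m].
/e/ — between /m/ and /k/; rule 2 does not apply here → [e].
Rule 1 applies to /k/ (between /e/ and /e/: before a front vowel) → [tʃ].
/e/ meets the environment for rule 2 (in an unstressed syllable) → [ə].
/t/ (between /e/ and /o/): rule 4 targets it, but not word-finally → unchanged [t].
/o/ (between /t/ and /n/): in an unstressed syllable, so rule 2 applies → [ə].
/n/ (between /o/ and /u/) fails the environment for rule 3, so it stays [n].
Rule 2 applies to /u/ (word-final: in an unstressed syllable) → [ə].

[pəˈmetʃətənə]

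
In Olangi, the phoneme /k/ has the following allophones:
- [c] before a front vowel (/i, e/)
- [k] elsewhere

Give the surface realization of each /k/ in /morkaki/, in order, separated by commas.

[k], [c]

Occurrence 1 (position 4): no conditioning environment matches → elsewhere allophone [k].
Occurrence 2 (position 6): before a front vowel → [c].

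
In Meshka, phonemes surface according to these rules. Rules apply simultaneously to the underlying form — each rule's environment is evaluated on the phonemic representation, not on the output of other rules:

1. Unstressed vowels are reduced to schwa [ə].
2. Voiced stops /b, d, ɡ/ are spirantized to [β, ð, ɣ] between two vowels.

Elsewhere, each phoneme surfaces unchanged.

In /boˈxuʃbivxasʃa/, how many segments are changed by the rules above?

4

Segments that undergo a rule: /o/ → [ə] (rule 1); /i/ → [ə] (rule 1); /a/ → [ə] (rule 1); /a/ → [ə] (rule 1).
All other segments surface unchanged.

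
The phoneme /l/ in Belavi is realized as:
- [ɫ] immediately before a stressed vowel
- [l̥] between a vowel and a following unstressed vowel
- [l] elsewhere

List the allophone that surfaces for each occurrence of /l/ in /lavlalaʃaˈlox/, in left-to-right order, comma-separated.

[l], [l], [l̥], [ɫ]

Occurrence 1 (position 1): no conditioning environment matches → elsewhere allophone [l].
Occurrence 2 (position 4): no conditioning environment matches → elsewhere allophone [l].
Occurrence 3 (position 6): between a vowel and a following unstressed vowel → [l̥].
Occurrence 4 (position 10): immediately before a stressed vowel → [ɫ].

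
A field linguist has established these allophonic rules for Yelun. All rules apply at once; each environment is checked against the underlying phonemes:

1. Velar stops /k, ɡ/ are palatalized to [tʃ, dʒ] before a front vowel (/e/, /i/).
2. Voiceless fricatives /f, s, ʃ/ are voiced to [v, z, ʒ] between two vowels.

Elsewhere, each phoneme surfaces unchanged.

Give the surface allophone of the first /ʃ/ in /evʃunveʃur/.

[ʃ]

/ʃ/ (between /v/ and /u/): rule 2 targets it, but not between two vowels → unchanged [ʃ].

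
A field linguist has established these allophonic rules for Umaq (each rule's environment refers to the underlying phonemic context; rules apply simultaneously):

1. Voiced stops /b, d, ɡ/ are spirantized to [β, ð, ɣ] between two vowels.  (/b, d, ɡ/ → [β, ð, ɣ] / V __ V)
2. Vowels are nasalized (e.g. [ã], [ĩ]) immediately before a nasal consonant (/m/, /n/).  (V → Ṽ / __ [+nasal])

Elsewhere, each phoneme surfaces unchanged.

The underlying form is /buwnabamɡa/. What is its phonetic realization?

/b/ (word-initial): rule 1 targets it, but not between two vowels → unchanged [b].
/u/ (between /b/ and /w/) fails the environment for rule 2, so it stays [u].
/w/ — not in any rule's target class → [w].
/n/ (between /w/ and /a/): no rule targets it → [n].
/a/ (between /n/ and /b/) fails the environment for rule 2, so it stays [a].
Rule 1 applies to /b/ (between /a/ and /a/: between two vowels) → [β].
/a/ (between /b/ and /m/) occurs before a nasal consonant → [ã] by rule 2.
/m/ — not in any rule's target class → [m].
/ɡ/ (between /m/ and /a/) is in the target of rule 1 but the environment (between two vowels) is not met → [ɡ].
/a/ (word-final) is in the target of rule 2 but the environment (before a nasal consonant) is not met → [a].

[buwnaβãmɡa]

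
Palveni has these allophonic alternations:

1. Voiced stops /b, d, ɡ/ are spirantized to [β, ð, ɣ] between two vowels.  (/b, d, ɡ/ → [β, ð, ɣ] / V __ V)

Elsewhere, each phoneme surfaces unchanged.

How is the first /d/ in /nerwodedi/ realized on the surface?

[ð]

Rule 1 applies to /d/ (between /o/ and /e/: between two vowels) → [ð].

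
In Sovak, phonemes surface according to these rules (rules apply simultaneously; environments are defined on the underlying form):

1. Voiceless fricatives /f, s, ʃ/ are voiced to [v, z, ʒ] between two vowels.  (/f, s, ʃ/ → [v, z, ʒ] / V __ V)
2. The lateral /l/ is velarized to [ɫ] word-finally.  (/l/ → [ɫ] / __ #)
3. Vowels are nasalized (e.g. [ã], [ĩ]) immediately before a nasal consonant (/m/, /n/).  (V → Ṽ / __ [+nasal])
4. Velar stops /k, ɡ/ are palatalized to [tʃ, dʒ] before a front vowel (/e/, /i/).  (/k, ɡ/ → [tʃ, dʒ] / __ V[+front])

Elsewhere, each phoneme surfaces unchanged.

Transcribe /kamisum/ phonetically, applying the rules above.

/k/ (word-initial) is in the target of rule 4 but the environment (before a front vowel) is not met → [k].
Rule 3 applies to /a/ (between /k/ and /m/: before a nasal consonant) → [ã].
/m/ — not in any rule's target class → [m].
/i/ (between /m/ and /s/) is in the target of rule 3 but the environment (before a nasal consonant) is not met → [i].
/s/ (between /i/ and /u/) occurs between two vowels → [z] by rule 1.
/u/ — between /s/ and /m/, before a nasal consonant — surfaces as [ũ] (rule 3).
/m/ stays [m].

[kãmizũm]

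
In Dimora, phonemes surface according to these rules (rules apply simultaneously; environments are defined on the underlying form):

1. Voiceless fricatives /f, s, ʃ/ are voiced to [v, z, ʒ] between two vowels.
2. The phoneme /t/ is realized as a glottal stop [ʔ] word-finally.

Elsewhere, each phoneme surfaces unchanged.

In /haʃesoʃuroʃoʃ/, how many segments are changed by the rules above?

Segments that undergo a rule: /ʃ/ → [ʒ] (rule 1); /s/ → [z] (rule 1); /ʃ/ → [ʒ] (rule 1); /ʃ/ → [ʒ] (rule 1).
All other segments surface unchanged.

4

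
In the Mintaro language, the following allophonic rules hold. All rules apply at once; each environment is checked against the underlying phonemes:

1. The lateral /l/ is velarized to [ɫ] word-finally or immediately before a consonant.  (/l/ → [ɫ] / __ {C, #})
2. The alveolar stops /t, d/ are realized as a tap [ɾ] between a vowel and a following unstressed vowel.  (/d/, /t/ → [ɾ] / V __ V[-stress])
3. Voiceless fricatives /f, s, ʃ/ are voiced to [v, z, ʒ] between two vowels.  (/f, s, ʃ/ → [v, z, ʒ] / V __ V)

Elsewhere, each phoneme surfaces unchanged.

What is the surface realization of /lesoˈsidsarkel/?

[lezoˈzidsarkeɫ]

/l/ (word-initial): rule 1 targets it, but not word-finally or immediately before a consonant → unchanged [l].
/e/ — not in any rule's target class → [e].
/s/ (between /e/ and /o/): between two vowels, so rule 3 applies → [z].
/o/ (between /s/ and /s/): no rule targets it → [o].
Rule 3 applies to /s/ (between /o/ and /i/: between two vowels) → [z].
/i/ (between /s/ and /d/) is unaffected → [i].
/d/ (between /i/ and /s/) fails the environment for rule 2, so it stays [d].
/s/ (between /d/ and /a/) is in the target of rule 3 but the environment (between two vowels) is not met → [s].
/a/ (between /s/ and /r/) is unaffected → [a].
/r/ — not in any rule's target class → [r].
/k/ (between /r/ and /e/) is unaffected → [k].
/e/ (between /k/ and /l/): no rule targets it → [e].
/l/ — word-final, word-finally or immediately before a consonant — surfaces as [ɫ] (rule 1).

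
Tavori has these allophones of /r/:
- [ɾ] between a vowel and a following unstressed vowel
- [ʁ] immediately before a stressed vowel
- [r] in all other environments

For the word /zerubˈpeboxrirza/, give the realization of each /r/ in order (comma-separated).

Occurrence 1 (position 3): between a vowel and a following unstressed vowel → [ɾ].
Occurrence 2 (position 11): no conditioning environment matches → elsewhere allophone [r].
Occurrence 3 (position 13): no conditioning environment matches → elsewhere allophone [r].

[ɾ], [r], [r]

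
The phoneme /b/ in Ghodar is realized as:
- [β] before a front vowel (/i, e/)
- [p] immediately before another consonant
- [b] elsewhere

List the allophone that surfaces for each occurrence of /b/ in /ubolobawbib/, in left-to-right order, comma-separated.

[b], [b], [β], [b]

Occurrence 1 (position 2): no conditioning environment matches → elsewhere allophone [b].
Occurrence 2 (position 6): no conditioning environment matches → elsewhere allophone [b].
Occurrence 3 (position 9): before a front vowel (/i, e/) → [β].
Occurrence 4 (position 11): no conditioning environment matches → elsewhere allophone [b].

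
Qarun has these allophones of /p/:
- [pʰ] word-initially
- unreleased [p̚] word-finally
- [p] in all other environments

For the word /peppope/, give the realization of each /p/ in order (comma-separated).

Occurrence 1 (position 1): word-initially → [pʰ].
Occurrence 2 (position 3): no conditioning environment matches → elsewhere allophone [p].
Occurrence 3 (position 4): no conditioning environment matches → elsewhere allophone [p].
Occurrence 4 (position 6): no conditioning environment matches → elsewhere allophone [p].

[pʰ], [p], [p], [p]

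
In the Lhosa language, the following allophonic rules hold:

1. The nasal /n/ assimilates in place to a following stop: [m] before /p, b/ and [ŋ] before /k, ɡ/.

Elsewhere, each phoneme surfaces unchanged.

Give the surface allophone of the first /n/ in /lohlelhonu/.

/n/ (between /o/ and /u/) fails the environment for rule 1, so it stays [n].

[n]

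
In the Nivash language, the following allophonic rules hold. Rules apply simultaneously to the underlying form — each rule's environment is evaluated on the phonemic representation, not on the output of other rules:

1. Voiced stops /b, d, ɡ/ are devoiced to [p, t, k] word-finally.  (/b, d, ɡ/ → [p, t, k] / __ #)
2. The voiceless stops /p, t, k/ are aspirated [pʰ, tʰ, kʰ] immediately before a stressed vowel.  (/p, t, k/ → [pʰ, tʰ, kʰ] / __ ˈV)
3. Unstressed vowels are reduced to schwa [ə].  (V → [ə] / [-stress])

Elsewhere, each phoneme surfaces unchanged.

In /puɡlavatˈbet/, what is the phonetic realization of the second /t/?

[t]

/t/ (word-final) is in the target of rule 2 but the environment (immediately before a stressed vowel) is not met → [t].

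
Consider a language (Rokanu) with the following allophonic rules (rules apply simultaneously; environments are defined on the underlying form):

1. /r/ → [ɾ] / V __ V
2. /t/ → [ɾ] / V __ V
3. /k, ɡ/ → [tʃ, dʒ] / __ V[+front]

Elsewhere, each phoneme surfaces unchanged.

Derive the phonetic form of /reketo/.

/r/ (word-initial) fails the environment for rule 1, so it stays [r].
/e/ stays [e].
/k/ (between /e/ and /e/): before a front vowel, so rule 3 applies → [tʃ].
/e/ (between /k/ and /t/) is unaffected → [e].
Rule 2 applies to /t/ (between /e/ and /o/: between two vowels) → [ɾ].
/o/ (word-final): no rule targets it → [o].

[retʃeɾo]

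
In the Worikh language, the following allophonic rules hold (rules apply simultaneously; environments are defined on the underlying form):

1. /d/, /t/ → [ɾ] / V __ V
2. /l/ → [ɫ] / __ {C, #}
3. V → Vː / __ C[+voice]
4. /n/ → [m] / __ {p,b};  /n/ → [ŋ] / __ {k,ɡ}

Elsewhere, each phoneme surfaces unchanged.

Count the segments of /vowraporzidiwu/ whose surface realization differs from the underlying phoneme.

Segments that undergo a rule: /o/ → [oː] (rule 3); /o/ → [oː] (rule 3); /i/ → [iː] (rule 3); /d/ → [ɾ] (rule 1); /i/ → [iː] (rule 3).
All other segments surface unchanged.

5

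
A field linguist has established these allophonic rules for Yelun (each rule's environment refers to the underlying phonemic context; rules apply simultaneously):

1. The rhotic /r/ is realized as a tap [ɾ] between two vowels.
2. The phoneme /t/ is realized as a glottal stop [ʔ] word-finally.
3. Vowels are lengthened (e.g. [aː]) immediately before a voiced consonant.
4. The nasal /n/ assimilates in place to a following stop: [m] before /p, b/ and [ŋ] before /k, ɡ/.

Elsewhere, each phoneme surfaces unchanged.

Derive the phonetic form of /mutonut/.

[mutoːnuʔ]

/m/ stays [m].
/u/ (between /m/ and /t/) fails the environment for rule 3, so it stays [u].
/t/ (between /u/ and /o/) fails the environment for rule 2, so it stays [t].
Rule 3 applies to /o/ (between /t/ and /n/: before a voiced consonant) → [oː].
/n/ (between /o/ and /u/) fails the environment for rule 4, so it stays [n].
/u/ (between /n/ and /t/) is in the target of rule 3 but the environment (before a voiced consonant) is not met → [u].
/t/ (word-final): word-finally, so rule 2 applies → [ʔ].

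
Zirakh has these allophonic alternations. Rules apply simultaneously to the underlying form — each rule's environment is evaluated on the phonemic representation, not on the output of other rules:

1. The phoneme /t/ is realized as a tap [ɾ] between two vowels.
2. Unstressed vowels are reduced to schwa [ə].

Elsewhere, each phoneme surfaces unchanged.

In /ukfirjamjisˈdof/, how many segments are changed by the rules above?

4

Segments that undergo a rule: /u/ → [ə] (rule 2); /i/ → [ə] (rule 2); /a/ → [ə] (rule 2); /i/ → [ə] (rule 2).
All other segments surface unchanged.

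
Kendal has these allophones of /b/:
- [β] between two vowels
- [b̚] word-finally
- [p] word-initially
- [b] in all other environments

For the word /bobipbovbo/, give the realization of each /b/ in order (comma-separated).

[p], [β], [b], [b]

Occurrence 1 (position 1): word-initially → [p].
Occurrence 2 (position 3): between two vowels → [β].
Occurrence 3 (position 6): no conditioning environment matches → elsewhere allophone [b].
Occurrence 4 (position 9): no conditioning environment matches → elsewhere allophone [b].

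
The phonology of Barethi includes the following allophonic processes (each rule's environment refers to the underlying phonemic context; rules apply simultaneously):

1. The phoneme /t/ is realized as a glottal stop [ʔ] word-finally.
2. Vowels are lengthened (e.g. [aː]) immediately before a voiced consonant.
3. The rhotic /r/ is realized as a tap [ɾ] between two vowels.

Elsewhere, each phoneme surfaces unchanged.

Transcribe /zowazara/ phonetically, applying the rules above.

/z/ — not in any rule's target class → [z].
Rule 2 applies to /o/ (between /z/ and /w/: before a voiced consonant) → [oː].
/w/ stays [w].
Rule 2 applies to /a/ (between /w/ and /z/: before a voiced consonant) → [aː].
/z/ (between /a/ and /a/) is unaffected → [z].
/a/ (between /z/ and /r/) occurs before a voiced consonant → [aː] by rule 2.
Rule 3 applies to /r/ (between /a/ and /a/: between two vowels) → [ɾ].
/a/ (word-final): rule 2 targets it, but not before a voiced consonant → unchanged [a].

[zoːwaːzaːɾa]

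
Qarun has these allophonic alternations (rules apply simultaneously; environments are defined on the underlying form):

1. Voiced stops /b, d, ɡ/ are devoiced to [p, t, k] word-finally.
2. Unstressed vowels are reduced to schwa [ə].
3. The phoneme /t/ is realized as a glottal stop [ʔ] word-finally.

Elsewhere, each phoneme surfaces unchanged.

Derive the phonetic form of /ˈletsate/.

[ˈletsətə]

/l/ — not in any rule's target class → [l].
/e/ (between /l/ and /t/) is in the target of rule 2 but the environment (in an unstressed syllable) is not met → [e].
/t/ (between /e/ and /s/): rule 3 targets it, but not word-finally → unchanged [t].
/s/ stays [s].
Rule 2 applies to /a/ (between /s/ and /t/: in an unstressed syllable) → [ə].
/t/ (between /a/ and /e/) fails the environment for rule 3, so it stays [t].
/e/ meets the environment for rule 2 (in an unstressed syllable) → [ə].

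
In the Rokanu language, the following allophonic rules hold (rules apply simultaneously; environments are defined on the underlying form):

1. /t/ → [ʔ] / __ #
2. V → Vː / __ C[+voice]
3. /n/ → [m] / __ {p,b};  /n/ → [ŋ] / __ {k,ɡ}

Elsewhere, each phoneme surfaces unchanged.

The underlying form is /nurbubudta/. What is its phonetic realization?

/n/ — word-initial; rule 3 does not apply here → [n].
Rule 2 applies to /u/ (between /n/ and /r/: before a voiced consonant) → [uː].
/r/ stays [r].
/b/ (between /r/ and /u/): no rule targets it → [b].
/u/ meets the environment for rule 2 (before a voiced consonant) → [uː].
/b/ (between /u/ and /u/) is unaffected → [b].
/u/ (between /b/ and /d/) occurs before a voiced consonant → [uː] by rule 2.
/d/ — not in any rule's target class → [d].
/t/ (between /d/ and /a/): rule 1 targets it, but not word-finally → unchanged [t].
/a/ (word-final) is in the target of rule 2 but the environment (before a voiced consonant) is not met → [a].

[nuːrbuːbuːdta]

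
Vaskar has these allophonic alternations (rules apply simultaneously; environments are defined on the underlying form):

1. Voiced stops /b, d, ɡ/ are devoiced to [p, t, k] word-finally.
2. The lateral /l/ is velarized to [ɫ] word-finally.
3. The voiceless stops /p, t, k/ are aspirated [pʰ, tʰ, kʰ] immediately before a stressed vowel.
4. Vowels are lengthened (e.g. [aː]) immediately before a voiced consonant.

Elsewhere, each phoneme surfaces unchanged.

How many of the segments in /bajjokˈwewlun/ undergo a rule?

Segments that undergo a rule: /a/ → [aː] (rule 4); /e/ → [eː] (rule 4); /u/ → [uː] (rule 4).
All other segments surface unchanged.

3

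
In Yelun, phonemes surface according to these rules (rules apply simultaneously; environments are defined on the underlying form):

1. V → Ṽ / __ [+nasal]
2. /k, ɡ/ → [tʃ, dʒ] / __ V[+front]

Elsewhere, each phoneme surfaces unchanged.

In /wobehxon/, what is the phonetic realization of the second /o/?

[õ]

/o/ (between /x/ and /n/): before a nasal consonant, so rule 1 applies → [õ].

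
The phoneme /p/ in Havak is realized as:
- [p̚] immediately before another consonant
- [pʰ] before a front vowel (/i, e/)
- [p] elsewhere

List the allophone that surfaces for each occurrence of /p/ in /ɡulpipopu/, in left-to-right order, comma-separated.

[pʰ], [p], [p]

Occurrence 1 (position 4): before a front vowel (/i, e/) → [pʰ].
Occurrence 2 (position 6): no conditioning environment matches → elsewhere allophone [p].
Occurrence 3 (position 8): no conditioning environment matches → elsewhere allophone [p].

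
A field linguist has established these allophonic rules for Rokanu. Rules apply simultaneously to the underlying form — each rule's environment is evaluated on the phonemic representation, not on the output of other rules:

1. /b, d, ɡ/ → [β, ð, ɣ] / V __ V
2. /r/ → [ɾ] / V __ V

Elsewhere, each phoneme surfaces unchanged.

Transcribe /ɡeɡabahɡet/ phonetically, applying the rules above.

[ɡeɣaβahɡet]

/ɡ/ (word-initial) is in the target of rule 1 but the environment (between two vowels) is not met → [ɡ].
/e/ stays [e].
/ɡ/ — between /e/ and /a/, between two vowels — surfaces as [ɣ] (rule 1).
/a/ (between /ɡ/ and /b/): no rule targets it → [a].
/b/ — between /a/ and /a/, between two vowels — surfaces as [β] (rule 1).
/a/ (between /b/ and /h/): no rule targets it → [a].
/h/ (between /a/ and /ɡ/): no rule targets it → [h].
/ɡ/ (between /h/ and /e/) is in the target of rule 1 but the environment (between two vowels) is not met → [ɡ].
/e/ — not in any rule's target class → [e].
/t/ — not in any rule's target class → [t].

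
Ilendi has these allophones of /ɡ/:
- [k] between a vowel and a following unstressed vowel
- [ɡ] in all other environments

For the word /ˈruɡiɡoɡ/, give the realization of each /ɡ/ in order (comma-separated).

Occurrence 1 (position 3): between a vowel and a following unstressed vowel → [k].
Occurrence 2 (position 5): between a vowel and a following unstressed vowel → [k].
Occurrence 3 (position 7): no conditioning environment matches → elsewhere allophone [ɡ].

[k], [k], [ɡ]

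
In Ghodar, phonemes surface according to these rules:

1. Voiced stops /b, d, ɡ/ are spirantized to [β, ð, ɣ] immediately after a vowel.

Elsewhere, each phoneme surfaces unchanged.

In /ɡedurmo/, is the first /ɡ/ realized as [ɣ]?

No

/ɡ/ — word-initial; rule 1 does not apply here → [ɡ].
The actual realization is [ɡ], not [ɣ].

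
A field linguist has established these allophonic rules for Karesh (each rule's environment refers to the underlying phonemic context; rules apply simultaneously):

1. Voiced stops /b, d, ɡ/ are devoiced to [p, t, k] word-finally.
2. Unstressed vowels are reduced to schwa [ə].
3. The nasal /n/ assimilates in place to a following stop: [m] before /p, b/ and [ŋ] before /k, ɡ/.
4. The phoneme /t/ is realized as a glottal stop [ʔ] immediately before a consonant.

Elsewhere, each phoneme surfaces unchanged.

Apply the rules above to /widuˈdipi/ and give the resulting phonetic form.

/w/ (word-initial): no rule targets it → [w].
Rule 2 applies to /i/ (between /w/ and /d/: in an unstressed syllable) → [ə].
/d/ (between /i/ and /u/) is in the target of rule 1 but the environment (word-finally) is not met → [d].
/u/ (between /d/ and /d/) occurs in an unstressed syllable → [ə] by rule 2.
/d/ (between /u/ and /i/): rule 1 targets it, but not word-finally → unchanged [d].
/i/ (between /d/ and /p/) fails the environment for rule 2, so it stays [i].
/p/ (between /i/ and /i/): no rule targets it → [p].
Rule 2 applies to /i/ (word-final: in an unstressed syllable) → [ə].

[wədəˈdipə]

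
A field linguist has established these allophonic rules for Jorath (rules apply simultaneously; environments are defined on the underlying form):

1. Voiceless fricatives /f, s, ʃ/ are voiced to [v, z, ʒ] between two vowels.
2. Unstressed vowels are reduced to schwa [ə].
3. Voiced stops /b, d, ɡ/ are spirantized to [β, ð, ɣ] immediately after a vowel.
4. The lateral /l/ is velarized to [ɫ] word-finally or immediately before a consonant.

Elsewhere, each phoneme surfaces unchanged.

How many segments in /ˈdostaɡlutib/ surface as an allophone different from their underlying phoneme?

Segments that undergo a rule: /a/ → [ə] (rule 2); /ɡ/ → [ɣ] (rule 3); /u/ → [ə] (rule 2); /i/ → [ə] (rule 2); /b/ → [β] (rule 3).
All other segments surface unchanged.

5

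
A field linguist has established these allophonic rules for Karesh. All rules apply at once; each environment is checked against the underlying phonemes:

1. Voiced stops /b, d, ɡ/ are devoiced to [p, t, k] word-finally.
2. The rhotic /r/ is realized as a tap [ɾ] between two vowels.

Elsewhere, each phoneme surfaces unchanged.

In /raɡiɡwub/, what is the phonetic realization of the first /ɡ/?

[ɡ]

/ɡ/ (between /a/ and /i/): rule 1 targets it, but not word-finally → unchanged [ɡ].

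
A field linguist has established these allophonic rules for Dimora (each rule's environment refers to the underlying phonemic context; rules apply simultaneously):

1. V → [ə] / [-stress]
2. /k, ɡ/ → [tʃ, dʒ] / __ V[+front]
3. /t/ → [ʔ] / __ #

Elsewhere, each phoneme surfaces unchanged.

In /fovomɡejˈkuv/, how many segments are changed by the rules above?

Segments that undergo a rule: /o/ → [ə] (rule 1); /o/ → [ə] (rule 1); /ɡ/ → [dʒ] (rule 2); /e/ → [ə] (rule 1).
All other segments surface unchanged.

4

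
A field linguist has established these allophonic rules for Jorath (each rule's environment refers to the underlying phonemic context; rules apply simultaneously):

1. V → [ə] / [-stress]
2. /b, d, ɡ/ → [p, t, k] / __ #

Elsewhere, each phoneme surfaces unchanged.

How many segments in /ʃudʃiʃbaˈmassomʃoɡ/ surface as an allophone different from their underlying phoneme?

6

Segments that undergo a rule: /u/ → [ə] (rule 1); /i/ → [ə] (rule 1); /a/ → [ə] (rule 1); /o/ → [ə] (rule 1); /o/ → [ə] (rule 1); /ɡ/ → [k] (rule 2).
All other segments surface unchanged.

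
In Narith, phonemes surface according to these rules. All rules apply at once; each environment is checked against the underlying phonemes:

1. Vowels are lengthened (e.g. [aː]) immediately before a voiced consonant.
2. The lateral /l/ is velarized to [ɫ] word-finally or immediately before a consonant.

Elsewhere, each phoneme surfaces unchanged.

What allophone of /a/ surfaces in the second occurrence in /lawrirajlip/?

[aː]

/a/ (between /r/ and /j/) occurs before a voiced consonant → [aː] by rule 1.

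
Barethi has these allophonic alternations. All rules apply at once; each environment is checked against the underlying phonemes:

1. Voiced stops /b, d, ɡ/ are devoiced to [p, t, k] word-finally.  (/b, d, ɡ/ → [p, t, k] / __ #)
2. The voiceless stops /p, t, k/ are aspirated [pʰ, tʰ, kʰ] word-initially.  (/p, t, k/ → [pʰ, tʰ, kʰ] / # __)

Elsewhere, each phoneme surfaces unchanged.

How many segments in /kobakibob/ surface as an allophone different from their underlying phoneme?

Segments that undergo a rule: /k/ → [kʰ] (rule 2); /b/ → [p] (rule 1).
All other segments surface unchanged.

2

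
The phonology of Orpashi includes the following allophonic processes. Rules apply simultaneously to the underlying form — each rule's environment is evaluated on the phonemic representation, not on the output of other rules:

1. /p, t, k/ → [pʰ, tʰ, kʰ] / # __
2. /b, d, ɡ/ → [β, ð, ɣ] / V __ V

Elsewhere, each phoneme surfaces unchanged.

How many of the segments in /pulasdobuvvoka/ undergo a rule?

Segments that undergo a rule: /p/ → [pʰ] (rule 1); /b/ → [β] (rule 2).
All other segments surface unchanged.

2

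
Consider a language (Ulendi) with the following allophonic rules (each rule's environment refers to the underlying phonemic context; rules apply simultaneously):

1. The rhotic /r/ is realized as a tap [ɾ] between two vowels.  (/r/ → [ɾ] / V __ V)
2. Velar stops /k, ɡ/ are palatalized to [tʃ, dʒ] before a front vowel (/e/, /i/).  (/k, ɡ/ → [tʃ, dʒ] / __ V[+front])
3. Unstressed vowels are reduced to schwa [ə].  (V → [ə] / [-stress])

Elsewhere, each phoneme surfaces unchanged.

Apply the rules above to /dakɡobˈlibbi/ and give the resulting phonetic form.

/d/ stays [d].
/a/ meets the environment for rule 3 (in an unstressed syllable) → [ə].
/k/ (between /a/ and /ɡ/) fails the environment for rule 2, so it stays [k].
/ɡ/ (between /k/ and /o/) fails the environment for rule 2, so it stays [ɡ].
/o/ (between /ɡ/ and /b/): in an unstressed syllable, so rule 3 applies → [ə].
/b/ (between /o/ and /l/) is unaffected → [b].
/l/ stays [l].
/i/ (between /l/ and /b/): rule 3 targets it, but not in an unstressed syllable → unchanged [i].
/b/ (between /i/ and /b/): no rule targets it → [b].
/b/ stays [b].
Rule 3 applies to /i/ (word-final: in an unstressed syllable) → [ə].

[dəkɡəbˈlibbə]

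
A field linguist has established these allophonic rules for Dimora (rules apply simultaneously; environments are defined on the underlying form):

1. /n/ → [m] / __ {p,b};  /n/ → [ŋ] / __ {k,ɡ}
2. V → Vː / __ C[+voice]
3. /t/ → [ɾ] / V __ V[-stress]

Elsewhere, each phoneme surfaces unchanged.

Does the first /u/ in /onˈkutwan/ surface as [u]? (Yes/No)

Yes

/u/ (between /k/ and /t/): rule 2 targets it, but not before a voiced consonant → unchanged [u].
The actual realization is [u], which matches [u].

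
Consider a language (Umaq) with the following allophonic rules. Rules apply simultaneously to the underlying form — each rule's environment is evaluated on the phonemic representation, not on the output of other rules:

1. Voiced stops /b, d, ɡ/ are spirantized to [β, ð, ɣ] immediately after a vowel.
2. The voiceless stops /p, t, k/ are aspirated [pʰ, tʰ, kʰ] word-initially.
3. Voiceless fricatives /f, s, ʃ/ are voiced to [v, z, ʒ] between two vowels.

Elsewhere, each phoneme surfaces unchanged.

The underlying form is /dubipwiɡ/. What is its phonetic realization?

[duβipwiɣ]

/d/ (word-initial) fails the environment for rule 1, so it stays [d].
/u/ (between /d/ and /b/) is unaffected → [u].
Rule 1 applies to /b/ (between /u/ and /i/: immediately after a vowel) → [β].
/i/ (between /b/ and /p/) is unaffected → [i].
/p/ — between /i/ and /w/; rule 2 does not apply here → [p].
/w/ (between /p/ and /i/) is unaffected → [w].
/i/ stays [i].
Rule 1 applies to /ɡ/ (word-final: immediately after a vowel) → [ɣ].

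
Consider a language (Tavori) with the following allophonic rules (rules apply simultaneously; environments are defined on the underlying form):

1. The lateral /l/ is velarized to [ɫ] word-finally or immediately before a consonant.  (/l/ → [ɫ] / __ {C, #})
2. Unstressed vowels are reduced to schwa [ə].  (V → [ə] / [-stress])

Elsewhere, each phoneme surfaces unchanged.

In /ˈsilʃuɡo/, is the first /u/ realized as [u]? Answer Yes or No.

No

/u/ — between /ʃ/ and /ɡ/, in an unstressed syllable — surfaces as [ə] (rule 2).
The actual realization is [ə], not [u].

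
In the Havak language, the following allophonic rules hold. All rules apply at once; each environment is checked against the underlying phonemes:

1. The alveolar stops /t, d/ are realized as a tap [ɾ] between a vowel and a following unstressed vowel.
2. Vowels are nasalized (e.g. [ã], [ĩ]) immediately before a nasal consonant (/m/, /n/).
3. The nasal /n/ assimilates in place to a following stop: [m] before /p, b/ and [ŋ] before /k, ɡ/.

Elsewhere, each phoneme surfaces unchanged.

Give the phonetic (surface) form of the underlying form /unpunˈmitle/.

Rule 2 applies to /u/ (word-initial: before a nasal consonant) → [ũ].
/n/ meets the environment for rule 3 (before a labial or velar stop) → [m].
/p/ (between /n/ and /u/) is unaffected → [p].
/u/ — between /p/ and /n/, before a nasal consonant — surfaces as [ũ] (rule 2).
/n/ (between /u/ and /m/) fails the environment for rule 3, so it stays [n].
/m/ — not in any rule's target class → [m].
/i/ (between /m/ and /t/): rule 2 targets it, but not before a nasal consonant → unchanged [i].
/t/ (between /i/ and /l/) is in the target of rule 1 but the environment (between a vowel and a following unstressed vowel) is not met → [t].
/l/ stays [l].
/e/ — word-final; rule 2 does not apply here → [e].

[ũmpũnˈmitle]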